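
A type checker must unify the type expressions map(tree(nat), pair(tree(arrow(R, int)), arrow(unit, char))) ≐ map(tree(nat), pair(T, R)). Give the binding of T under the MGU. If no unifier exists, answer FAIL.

tree(arrow(arrow(unit, char), int))

Decompose map/2: tree(nat) ≐ tree(nat),  pair(tree(arrow(R, int)), arrow(unit, char)) ≐ pair(T, R).
Delete trivial equation tree(nat) ≐ tree(nat).
Decompose pair/2: tree(arrow(R, int)) ≐ T,  arrow(unit, char) ≐ R.
Bind T := tree(arrow(R, int)); no other remaining equation mentions T.
Bind R := arrow(unit, char). Substituting into the earlier binding gives T := tree(arrow(arrow(unit, char), int)).
MGU = { T ↦ tree(arrow(arrow(unit, char), int)), R ↦ arrow(unit, char) }, so T ↦ tree(arrow(arrow(unit, char), int)).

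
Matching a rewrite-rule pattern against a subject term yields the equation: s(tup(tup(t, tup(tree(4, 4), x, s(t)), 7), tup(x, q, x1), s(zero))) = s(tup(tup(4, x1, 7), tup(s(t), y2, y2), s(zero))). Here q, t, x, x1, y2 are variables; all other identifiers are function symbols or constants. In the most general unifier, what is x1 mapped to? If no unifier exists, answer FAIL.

tup(tree(4, 4), s(4), s(4))

Decompose s/1: tup(tup(t, tup(tree(4, 4), x, s(t)), 7), tup(x, q, x1), s(zero)) = tup(tup(4, x1, 7), tup(s(t), y2, y2), s(zero)).
Decompose tup/3: tup(t, tup(tree(4, 4), x, s(t)), 7) = tup(4, x1, 7),  tup(x, q, x1) = tup(s(t), y2, y2),  s(zero) = s(zero).
Decompose tup/3: t = 4,  tup(tree(4, 4), x, s(t)) = x1,  7 = 7.
Bind t := 4; substituting into the 2 remaining equations that mention t gives: tup(tree(4, 4), x, s(4)) = x1,  tup(x, q, x1) = tup(s(4), y2, y2).
Bind x1 := tup(tree(4, 4), x, s(4)); substituting into the one remaining equation that mentions x1 gives: tup(x, q, tup(tree(4, 4), x, s(4))) = tup(s(4), y2, y2).
Delete trivial equation 7 = 7.
Decompose tup/3: x = s(4),  q = y2,  tup(tree(4, 4), x, s(4)) = y2.
Bind x := s(4); substituting into the one remaining equation that mentions x gives: tup(tree(4, 4), s(4), s(4)) = y2. Substituting into the earlier binding gives x1 := tup(tree(4, 4), s(4), s(4)).
Bind q := y2; no other remaining equation mentions q.
Bind y2 := tup(tree(4, 4), s(4), s(4)); no other remaining equation mentions y2. Substituting into the earlier binding gives q := tup(tree(4, 4), s(4), s(4)).
Delete trivial equation s(zero) = s(zero).
MGU = { t ↦ 4, x1 ↦ tup(tree(4, 4), s(4), s(4)), x ↦ s(4), q ↦ tup(tree(4, 4), s(4), s(4)), y2 ↦ tup(tree(4, 4), s(4), s(4)) }, so x1 ↦ tup(tree(4, 4), s(4), s(4)).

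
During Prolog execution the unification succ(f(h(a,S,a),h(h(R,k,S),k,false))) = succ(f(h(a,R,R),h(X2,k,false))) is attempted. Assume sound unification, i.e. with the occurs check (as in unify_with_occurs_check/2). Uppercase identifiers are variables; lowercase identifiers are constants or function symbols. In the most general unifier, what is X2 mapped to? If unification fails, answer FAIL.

Decompose succ/1: f(h(a,S,a),h(h(R,k,S),k,false)) = f(h(a,R,R),h(X2,k,false)).
Decompose f/2: h(a,S,a) = h(a,R,R),  h(h(R,k,S),k,false) = h(X2,k,false).
Decompose h/3: a = a,  S = R,  a = R.
Delete trivial equation a = a.
Bind S := R; substituting into the one remaining equation that mentions S gives: h(h(R,k,R),k,false) = h(X2,k,false).
Bind R := a; substituting into the remaining equation gives: h(h(a,k,a),k,false) = h(X2,k,false). Substituting into the earlier binding gives S := a.
Decompose h/3: h(a,k,a) = X2,  k = k,  false = false.
Bind X2 := h(a,k,a); no other remaining equation mentions X2.
Delete trivial equation k = k.
Delete trivial equation false = false.
MGU = { S ↦ a, R ↦ a, X2 ↦ h(a,k,a) }, so X2 ↦ h(a,k,a).

h(a,k,a)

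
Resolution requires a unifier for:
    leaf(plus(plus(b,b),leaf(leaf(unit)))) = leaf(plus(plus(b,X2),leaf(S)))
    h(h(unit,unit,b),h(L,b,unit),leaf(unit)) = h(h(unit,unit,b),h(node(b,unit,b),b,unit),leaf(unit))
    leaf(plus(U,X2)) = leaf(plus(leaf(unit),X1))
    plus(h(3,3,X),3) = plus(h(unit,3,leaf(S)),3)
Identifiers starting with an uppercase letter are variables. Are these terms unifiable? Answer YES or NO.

Decompose leaf/1: plus(plus(b,b),leaf(leaf(unit))) = plus(plus(b,X2),leaf(S)).
Decompose plus/2: plus(b,b) = plus(b,X2),  leaf(leaf(unit)) = leaf(S).
Decompose plus/2: b = b,  b = X2.
Delete trivial equation b = b.
Bind X2 := b; substituting into the one remaining equation that mentions X2 gives: leaf(plus(U,b)) = leaf(plus(leaf(unit),X1)).
Decompose leaf/1: leaf(unit) = S.
Bind S := leaf(unit); substituting into the one remaining equation that mentions S gives: plus(h(3,3,X),3) = plus(h(unit,3,leaf(leaf(unit))),3).
Decompose h/3: h(unit,unit,b) = h(unit,unit,b),  h(L,b,unit) = h(node(b,unit,b),b,unit),  leaf(unit) = leaf(unit).
Delete trivial equation h(unit,unit,b) = h(unit,unit,b).
Decompose h/3: L = node(b,unit,b),  b = b,  unit = unit.
Bind L := node(b,unit,b); no other remaining equation mentions L.
Delete trivial equation b = b.
Delete trivial equation unit = unit.
Delete trivial equation leaf(unit) = leaf(unit).
Decompose leaf/1: plus(U,b) = plus(leaf(unit),X1).
Decompose plus/2: U = leaf(unit),  b = X1.
Bind U := leaf(unit); no other remaining equation mentions U.
Bind X1 := b; no other remaining equation mentions X1.
Decompose plus/2: h(3,3,X) = h(unit,3,leaf(leaf(unit))),  3 = 3.
Decompose h/3: 3 = unit,  3 = 3,  X = leaf(leaf(unit)).
Clash: constants 3 and unit differ; no unifier exists.

NO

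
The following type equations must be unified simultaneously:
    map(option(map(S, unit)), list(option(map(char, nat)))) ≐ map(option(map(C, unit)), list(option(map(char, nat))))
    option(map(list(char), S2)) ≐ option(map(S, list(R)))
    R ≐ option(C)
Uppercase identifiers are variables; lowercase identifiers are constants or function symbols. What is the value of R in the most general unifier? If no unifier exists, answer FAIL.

Decompose map/2: option(map(S, unit)) ≐ option(map(C, unit)),  list(option(map(char, nat))) ≐ list(option(map(char, nat))).
Decompose option/1: map(S, unit) ≐ map(C, unit).
Decompose map/2: S ≐ C,  unit ≐ unit.
Bind S := C; substituting into the one remaining equation that mentions S gives: option(map(list(char), S2)) ≐ option(map(C, list(R))).
Delete trivial equation unit ≐ unit.
Delete trivial equation list(option(map(char, nat))) ≐ list(option(map(char, nat))).
Decompose option/1: map(list(char), S2) ≐ map(C, list(R)).
Decompose map/2: list(char) ≐ C,  S2 ≐ list(R).
Bind C := list(char); substituting into the one remaining equation that mentions C gives: R ≐ option(list(char)). Substituting into the earlier binding gives S := list(char).
Bind S2 := list(R); no other remaining equation mentions S2.
Bind R := option(list(char)). Substituting into the earlier binding gives S2 := list(option(list(char))).
MGU = { S ↦ list(char), C ↦ list(char), S2 ↦ list(option(list(char))), R ↦ option(list(char)) }, so R ↦ option(list(char)).

option(list(char))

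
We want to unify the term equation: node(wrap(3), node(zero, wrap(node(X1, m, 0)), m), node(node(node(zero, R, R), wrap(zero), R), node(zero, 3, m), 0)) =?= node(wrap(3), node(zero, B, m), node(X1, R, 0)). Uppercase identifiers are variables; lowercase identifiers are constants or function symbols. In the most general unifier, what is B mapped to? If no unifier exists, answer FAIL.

wrap(node(node(node(zero, node(zero, 3, m), node(zero, 3, m)), wrap(zero), node(zero, 3, m)), m, 0))

Decompose node/3: wrap(3) =?= wrap(3),  node(zero, wrap(node(X1, m, 0)), m) =?= node(zero, B, m),  node(node(node(zero, R, R), wrap(zero), R), node(zero, 3, m), 0) =?= node(X1, R, 0).
Delete trivial equation wrap(3) =?= wrap(3).
Decompose node/3: zero =?= zero,  wrap(node(X1, m, 0)) =?= B,  m =?= m.
Delete trivial equation zero =?= zero.
Bind B := wrap(node(X1, m, 0)); no other remaining equation mentions B.
Delete trivial equation m =?= m.
Decompose node/3: node(node(zero, R, R), wrap(zero), R) =?= X1,  node(zero, 3, m) =?= R,  0 =?= 0.
Bind X1 := node(node(zero, R, R), wrap(zero), R); no other remaining equation mentions X1. Substituting into the earlier binding gives B := wrap(node(node(node(zero, R, R), wrap(zero), R), m, 0)).
Bind R := node(zero, 3, m); no other remaining equation mentions R. Substituting into the earlier bindings gives B := wrap(node(node(node(zero, node(zero, 3, m), node(zero, 3, m)), wrap(zero), node(zero, 3, m)), m, 0)), X1 := node(node(zero, node(zero, 3, m), node(zero, 3, m)), wrap(zero), node(zero, 3, m)).
Delete trivial equation 0 =?= 0.
MGU = { B ↦ wrap(node(node(node(zero, node(zero, 3, m), node(zero, 3, m)), wrap(zero), node(zero, 3, m)), m, 0)), X1 ↦ node(node(zero, node(zero, 3, m), node(zero, 3, m)), wrap(zero), node(zero, 3, m)), R ↦ node(zero, 3, m) }, so B ↦ wrap(node(node(node(zero, node(zero, 3, m), node(zero, 3, m)), wrap(zero), node(zero, 3, m)), m, 0)).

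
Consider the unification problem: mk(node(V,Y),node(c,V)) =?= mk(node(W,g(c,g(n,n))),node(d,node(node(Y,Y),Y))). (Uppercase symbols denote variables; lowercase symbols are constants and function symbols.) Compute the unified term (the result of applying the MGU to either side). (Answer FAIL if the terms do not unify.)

Decompose mk/2: node(V,Y) =?= node(W,g(c,g(n,n))),  node(c,V) =?= node(d,node(node(Y,Y),Y)).
Decompose node/2: V =?= W,  Y =?= g(c,g(n,n)).
Bind V := W; substituting into the one remaining equation that mentions V gives: node(c,W) =?= node(d,node(node(Y,Y),Y)).
Bind Y := g(c,g(n,n)); substituting into the remaining equation gives: node(c,W) =?= node(d,node(node(g(c,g(n,n)),g(c,g(n,n))),g(c,g(n,n)))).
Decompose node/2: c =?= d,  W =?= node(node(g(c,g(n,n)),g(c,g(n,n))),g(c,g(n,n))).
Clash: constants c and d differ; no unifier exists.

FAIL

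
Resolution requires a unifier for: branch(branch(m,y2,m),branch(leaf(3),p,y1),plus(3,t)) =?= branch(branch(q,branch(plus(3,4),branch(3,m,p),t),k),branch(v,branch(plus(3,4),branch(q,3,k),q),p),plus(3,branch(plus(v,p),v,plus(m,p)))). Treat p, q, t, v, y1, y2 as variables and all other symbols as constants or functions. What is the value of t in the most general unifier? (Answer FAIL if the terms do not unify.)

Decompose branch/3: branch(m,y2,m) =?= branch(q,branch(plus(3,4),branch(3,m,p),t),k),  branch(leaf(3),p,y1) =?= branch(v,branch(plus(3,4),branch(q,3,k),q),p),  plus(3,t) =?= plus(3,branch(plus(v,p),v,plus(m,p))).
Decompose branch/3: m =?= q,  y2 =?= branch(plus(3,4),branch(3,m,p),t),  m =?= k.
Bind q := m; substituting into the one remaining equation that mentions q gives: branch(leaf(3),p,y1) =?= branch(v,branch(plus(3,4),branch(m,3,k),m),p).
Bind y2 := branch(plus(3,4),branch(3,m,p),t); no other remaining equation mentions y2.
Clash: constants m and k differ; no unifier exists.

FAIL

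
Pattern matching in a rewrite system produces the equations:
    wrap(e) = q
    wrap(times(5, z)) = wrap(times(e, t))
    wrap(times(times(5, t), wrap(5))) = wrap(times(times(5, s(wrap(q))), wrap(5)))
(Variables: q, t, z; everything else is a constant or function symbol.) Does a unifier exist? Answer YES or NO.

Bind q := wrap(e); substituting into the one remaining equation that mentions q gives: wrap(times(times(5, t), wrap(5))) = wrap(times(times(5, s(wrap(wrap(e)))), wrap(5))).
Decompose wrap/1: times(5, z) = times(e, t).
Decompose times/2: 5 = e,  z = t.
Clash: constants 5 and e differ; no unifier exists.

NO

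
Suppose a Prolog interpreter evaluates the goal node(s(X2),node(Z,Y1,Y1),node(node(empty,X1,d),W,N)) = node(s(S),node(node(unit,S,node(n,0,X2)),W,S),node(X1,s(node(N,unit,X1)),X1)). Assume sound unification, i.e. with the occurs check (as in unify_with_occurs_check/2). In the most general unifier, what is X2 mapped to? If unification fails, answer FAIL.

Decompose node/3: s(X2) = s(S),  node(Z,Y1,Y1) = node(node(unit,S,node(n,0,X2)),W,S),  node(node(empty,X1,d),W,N) = node(X1,s(node(N,unit,X1)),X1).
Decompose s/1: X2 = S.
Bind X2 := S; substituting into the one remaining equation that mentions X2 gives: node(Z,Y1,Y1) = node(node(unit,S,node(n,0,S)),W,S).
Decompose node/3: Z = node(unit,S,node(n,0,S)),  Y1 = W,  Y1 = S.
Bind Z := node(unit,S,node(n,0,S)); no other remaining equation mentions Z.
Bind Y1 := W; substituting into the one remaining equation that mentions Y1 gives: W = S.
Bind W := S; substituting into the remaining equation gives: node(node(empty,X1,d),S,N) = node(X1,s(node(N,unit,X1)),X1). Substituting into the earlier binding gives Y1 := S.
Decompose node/3: node(empty,X1,d) = X1,  S = s(node(N,unit,X1)),  N = X1.
Occurs check fails: X1 occurs in node(empty,X1,d); the equation X1 = node(empty,X1,d) has no finite solution.

FAIL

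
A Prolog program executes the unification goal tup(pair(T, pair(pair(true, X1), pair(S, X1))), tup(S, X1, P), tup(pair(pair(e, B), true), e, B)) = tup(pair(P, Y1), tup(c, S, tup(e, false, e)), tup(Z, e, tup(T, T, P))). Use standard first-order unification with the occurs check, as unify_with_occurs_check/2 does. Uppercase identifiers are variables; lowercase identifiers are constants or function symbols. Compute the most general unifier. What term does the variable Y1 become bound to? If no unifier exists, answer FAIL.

Decompose tup/3: pair(T, pair(pair(true, X1), pair(S, X1))) = pair(P, Y1),  tup(S, X1, P) = tup(c, S, tup(e, false, e)),  tup(pair(pair(e, B), true), e, B) = tup(Z, e, tup(T, T, P)).
Decompose pair/2: T = P,  pair(pair(true, X1), pair(S, X1)) = Y1.
Bind T := P; substituting into the one remaining equation that mentions T gives: tup(pair(pair(e, B), true), e, B) = tup(Z, e, tup(P, P, P)).
Bind Y1 := pair(pair(true, X1), pair(S, X1)); no other remaining equation mentions Y1.
Decompose tup/3: S = c,  X1 = S,  P = tup(e, false, e).
Bind S := c; substituting into the one remaining equation that mentions S gives: X1 = c. Substituting into the earlier binding gives Y1 := pair(pair(true, X1), pair(c, X1)).
Bind X1 := c; no other remaining equation mentions X1. Substituting into the earlier binding gives Y1 := pair(pair(true, c), pair(c, c)).
Bind P := tup(e, false, e); substituting into the remaining equation gives: tup(pair(pair(e, B), true), e, B) = tup(Z, e, tup(tup(e, false, e), tup(e, false, e), tup(e, false, e))). Substituting into the earlier binding gives T := tup(e, false, e).
Decompose tup/3: pair(pair(e, B), true) = Z,  e = e,  B = tup(tup(e, false, e), tup(e, false, e), tup(e, false, e)).
Bind Z := pair(pair(e, B), true); no other remaining equation mentions Z.
Delete trivial equation e = e.
Bind B := tup(tup(e, false, e), tup(e, false, e), tup(e, false, e)). Substituting into the earlier binding gives Z := pair(pair(e, tup(tup(e, false, e), tup(e, false, e), tup(e, false, e))), true).
MGU = { T = tup(e, false, e), Y1 = pair(pair(true, c), pair(c, c)), S = c, X1 = c, P = tup(e, false, e), Z = pair(pair(e, tup(tup(e, false, e), tup(e, false, e), tup(e, false, e))), true), B = tup(tup(e, false, e), tup(e, false, e), tup(e, false, e)) }, so Y1 = pair(pair(true, c), pair(c, c)).

pair(pair(true, c), pair(c, c))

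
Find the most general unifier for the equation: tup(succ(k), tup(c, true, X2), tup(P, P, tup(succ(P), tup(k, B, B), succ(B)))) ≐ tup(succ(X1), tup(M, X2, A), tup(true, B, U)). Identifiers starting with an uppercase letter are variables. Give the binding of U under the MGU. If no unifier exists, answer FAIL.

tup(succ(true), tup(k, true, true), succ(true))

Decompose tup/3: succ(k) ≐ succ(X1),  tup(c, true, X2) ≐ tup(M, X2, A),  tup(P, P, tup(succ(P), tup(k, B, B), succ(B))) ≐ tup(true, B, U).
Decompose succ/1: k ≐ X1.
Bind X1 := k; no other remaining equation mentions X1.
Decompose tup/3: c ≐ M,  true ≐ X2,  X2 ≐ A.
Bind M := c; no other remaining equation mentions M.
Bind X2 := true; substituting into the one remaining equation that mentions X2 gives: true ≐ A.
Bind A := true; no other remaining equation mentions A.
Decompose tup/3: P ≐ true,  P ≐ B,  tup(succ(P), tup(k, B, B), succ(B)) ≐ U.
Bind P := true; substituting into the remaining equations gives: true ≐ B,  tup(succ(true), tup(k, B, B), succ(B)) ≐ U.
Bind B := true; substituting into the remaining equation gives: tup(succ(true), tup(k, true, true), succ(true)) ≐ U.
Bind U := tup(succ(true), tup(k, true, true), succ(true)).
MGU = { X1 := k, M := c, X2 := true, A := true, P := true, B := true, U := tup(succ(true), tup(k, true, true), succ(true)) }, so U := tup(succ(true), tup(k, true, true), succ(true)).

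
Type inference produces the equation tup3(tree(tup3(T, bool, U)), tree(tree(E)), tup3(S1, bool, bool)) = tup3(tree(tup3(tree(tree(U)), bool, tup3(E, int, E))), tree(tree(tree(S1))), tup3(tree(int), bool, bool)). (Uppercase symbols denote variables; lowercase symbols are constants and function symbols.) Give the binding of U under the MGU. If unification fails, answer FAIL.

tup3(tree(tree(int)), int, tree(tree(int)))

Decompose tup3/3: tree(tup3(T, bool, U)) = tree(tup3(tree(tree(U)), bool, tup3(E, int, E))),  tree(tree(E)) = tree(tree(tree(S1))),  tup3(S1, bool, bool) = tup3(tree(int), bool, bool).
Decompose tree/1: tup3(T, bool, U) = tup3(tree(tree(U)), bool, tup3(E, int, E)).
Decompose tup3/3: T = tree(tree(U)),  bool = bool,  U = tup3(E, int, E).
Bind T := tree(tree(U)); no other remaining equation mentions T.
Delete trivial equation bool = bool.
Bind U := tup3(E, int, E); no other remaining equation mentions U. Substituting into the earlier binding gives T := tree(tree(tup3(E, int, E))).
Decompose tree/1: tree(E) = tree(tree(S1)).
Decompose tree/1: E = tree(S1).
Bind E := tree(S1); no other remaining equation mentions E. Substituting into the earlier bindings gives T := tree(tree(tup3(tree(S1), int, tree(S1)))), U := tup3(tree(S1), int, tree(S1)).
Decompose tup3/3: S1 = tree(int),  bool = bool,  bool = bool.
Bind S1 := tree(int); no other remaining equation mentions S1. Substituting into the earlier bindings gives T := tree(tree(tup3(tree(tree(int)), int, tree(tree(int))))), U := tup3(tree(tree(int)), int, tree(tree(int))), E := tree(tree(int)).
Delete trivial equation bool = bool.
Delete trivial equation bool = bool.
MGU = { T := tree(tree(tup3(tree(tree(int)), int, tree(tree(int))))), U := tup3(tree(tree(int)), int, tree(tree(int))), E := tree(tree(int)), S1 := tree(int) }, so U := tup3(tree(tree(int)), int, tree(tree(int))).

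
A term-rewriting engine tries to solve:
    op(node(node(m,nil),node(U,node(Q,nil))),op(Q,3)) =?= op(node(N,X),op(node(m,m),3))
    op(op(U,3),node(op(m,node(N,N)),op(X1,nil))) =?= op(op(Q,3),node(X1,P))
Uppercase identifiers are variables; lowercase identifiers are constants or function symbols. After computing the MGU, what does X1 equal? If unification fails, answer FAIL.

Decompose op/2: node(node(m,nil),node(U,node(Q,nil))) =?= node(N,X),  op(Q,3) =?= op(node(m,m),3).
Decompose node/2: node(m,nil) =?= N,  node(U,node(Q,nil)) =?= X.
Bind N := node(m,nil); substituting into the one remaining equation that mentions N gives: op(op(U,3),node(op(m,node(node(m,nil),node(m,nil))),op(X1,nil))) =?= op(op(Q,3),node(X1,P)).
Bind X := node(U,node(Q,nil)); no other remaining equation mentions X.
Decompose op/2: Q =?= node(m,m),  3 =?= 3.
Bind Q := node(m,m); substituting into the one remaining equation that mentions Q gives: op(op(U,3),node(op(m,node(node(m,nil),node(m,nil))),op(X1,nil))) =?= op(op(node(m,m),3),node(X1,P)). Substituting into the earlier binding gives X := node(U,node(node(m,m),nil)).
Delete trivial equation 3 =?= 3.
Decompose op/2: op(U,3) =?= op(node(m,m),3),  node(op(m,node(node(m,nil),node(m,nil))),op(X1,nil)) =?= node(X1,P).
Decompose op/2: U =?= node(m,m),  3 =?= 3.
Bind U := node(m,m); no other remaining equation mentions U. Substituting into the earlier binding gives X := node(node(m,m),node(node(m,m),nil)).
Delete trivial equation 3 =?= 3.
Decompose node/2: op(m,node(node(m,nil),node(m,nil))) =?= X1,  op(X1,nil) =?= P.
Bind X1 := op(m,node(node(m,nil),node(m,nil))); substituting into the remaining equation gives: op(op(m,node(node(m,nil),node(m,nil))),nil) =?= P.
Bind P := op(op(m,node(node(m,nil),node(m,nil))),nil).
MGU = { N := node(m,nil), X := node(node(m,m),node(node(m,m),nil)), Q := node(m,m), U := node(m,m), X1 := op(m,node(node(m,nil),node(m,nil))), P := op(op(m,node(node(m,nil),node(m,nil))),nil) }, so X1 := op(m,node(node(m,nil),node(m,nil))).

op(m,node(node(m,nil),node(m,nil)))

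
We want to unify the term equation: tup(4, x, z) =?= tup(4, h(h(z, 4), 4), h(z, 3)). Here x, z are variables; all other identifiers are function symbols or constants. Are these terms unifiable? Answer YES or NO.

Decompose tup/3: 4 =?= 4,  x =?= h(h(z, 4), 4),  z =?= h(z, 3).
Delete trivial equation 4 =?= 4.
Bind x := h(h(z, 4), 4); no other remaining equation mentions x.
Occurs check fails: z occurs in h(z, 3); the equation z =?= h(z, 3) has no finite solution.

NO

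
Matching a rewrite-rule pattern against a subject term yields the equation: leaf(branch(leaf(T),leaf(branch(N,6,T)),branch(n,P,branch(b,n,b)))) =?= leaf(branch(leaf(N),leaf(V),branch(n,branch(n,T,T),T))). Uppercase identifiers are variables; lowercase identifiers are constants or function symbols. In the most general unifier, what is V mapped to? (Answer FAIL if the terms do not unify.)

branch(branch(b,n,b),6,branch(b,n,b))

Decompose leaf/1: branch(leaf(T),leaf(branch(N,6,T)),branch(n,P,branch(b,n,b))) =?= branch(leaf(N),leaf(V),branch(n,branch(n,T,T),T)).
Decompose branch/3: leaf(T) =?= leaf(N),  leaf(branch(N,6,T)) =?= leaf(V),  branch(n,P,branch(b,n,b)) =?= branch(n,branch(n,T,T),T).
Decompose leaf/1: T =?= N.
Bind T := N; substituting into the remaining equations gives: leaf(branch(N,6,N)) =?= leaf(V),  branch(n,P,branch(b,n,b)) =?= branch(n,branch(n,N,N),N).
Decompose leaf/1: branch(N,6,N) =?= V.
Bind V := branch(N,6,N); no other remaining equation mentions V.
Decompose branch/3: n =?= n,  P =?= branch(n,N,N),  branch(b,n,b) =?= N.
Delete trivial equation n =?= n.
Bind P := branch(n,N,N); no other remaining equation mentions P.
Bind N := branch(b,n,b). Substituting into the earlier bindings gives T := branch(b,n,b), V := branch(branch(b,n,b),6,branch(b,n,b)), P := branch(n,branch(b,n,b),branch(b,n,b)).
MGU = { T := branch(b,n,b), V := branch(branch(b,n,b),6,branch(b,n,b)), P := branch(n,branch(b,n,b),branch(b,n,b)), N := branch(b,n,b) }, so V := branch(branch(b,n,b),6,branch(b,n,b)).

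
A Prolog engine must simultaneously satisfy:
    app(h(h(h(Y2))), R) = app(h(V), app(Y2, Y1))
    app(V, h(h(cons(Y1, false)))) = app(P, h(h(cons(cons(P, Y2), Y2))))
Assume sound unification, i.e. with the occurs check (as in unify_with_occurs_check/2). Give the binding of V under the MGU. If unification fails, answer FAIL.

Decompose app/2: h(h(h(Y2))) = h(V),  R = app(Y2, Y1).
Decompose h/1: h(h(Y2)) = V.
Bind V := h(h(Y2)); substituting into the one remaining equation that mentions V gives: app(h(h(Y2)), h(h(cons(Y1, false)))) = app(P, h(h(cons(cons(P, Y2), Y2)))).
Bind R := app(Y2, Y1); no other remaining equation mentions R.
Decompose app/2: h(h(Y2)) = P,  h(h(cons(Y1, false))) = h(h(cons(cons(P, Y2), Y2))).
Bind P := h(h(Y2)); substituting into the remaining equation gives: h(h(cons(Y1, false))) = h(h(cons(cons(h(h(Y2)), Y2), Y2))).
Decompose h/1: h(cons(Y1, false)) = h(cons(cons(h(h(Y2)), Y2), Y2)).
Decompose h/1: cons(Y1, false) = cons(cons(h(h(Y2)), Y2), Y2).
Decompose cons/2: Y1 = cons(h(h(Y2)), Y2),  false = Y2.
Bind Y1 := cons(h(h(Y2)), Y2); no other remaining equation mentions Y1. Substituting into the earlier binding gives R := app(Y2, cons(h(h(Y2)), Y2)).
Bind Y2 := false. Substituting into the earlier bindings gives V := h(h(false)), R := app(false, cons(h(h(false)), false)), P := h(h(false)), Y1 := cons(h(h(false)), false).
MGU = { V = h(h(false)), R = app(false, cons(h(h(false)), false)), P = h(h(false)), Y1 = cons(h(h(false)), false), Y2 = false }, so V = h(h(false)).

h(h(false))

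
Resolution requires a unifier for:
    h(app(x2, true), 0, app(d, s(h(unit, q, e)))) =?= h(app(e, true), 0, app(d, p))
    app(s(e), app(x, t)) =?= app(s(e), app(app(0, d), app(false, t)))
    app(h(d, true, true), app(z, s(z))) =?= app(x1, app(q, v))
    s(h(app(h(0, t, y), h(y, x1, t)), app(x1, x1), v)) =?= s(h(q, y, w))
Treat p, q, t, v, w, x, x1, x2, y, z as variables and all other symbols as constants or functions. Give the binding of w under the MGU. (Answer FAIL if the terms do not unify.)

Decompose h/3: app(x2, true) =?= app(e, true),  0 =?= 0,  app(d, s(h(unit, q, e))) =?= app(d, p).
Decompose app/2: x2 =?= e,  true =?= true.
Bind x2 := e; no other remaining equation mentions x2.
Delete trivial equation true =?= true.
Delete trivial equation 0 =?= 0.
Decompose app/2: d =?= d,  s(h(unit, q, e)) =?= p.
Delete trivial equation d =?= d.
Bind p := s(h(unit, q, e)); no other remaining equation mentions p.
Decompose app/2: s(e) =?= s(e),  app(x, t) =?= app(app(0, d), app(false, t)).
Delete trivial equation s(e) =?= s(e).
Decompose app/2: x =?= app(0, d),  t =?= app(false, t).
Bind x := app(0, d); no other remaining equation mentions x.
Occurs check fails: t occurs in app(false, t); the equation t =?= app(false, t) has no finite solution.

FAIL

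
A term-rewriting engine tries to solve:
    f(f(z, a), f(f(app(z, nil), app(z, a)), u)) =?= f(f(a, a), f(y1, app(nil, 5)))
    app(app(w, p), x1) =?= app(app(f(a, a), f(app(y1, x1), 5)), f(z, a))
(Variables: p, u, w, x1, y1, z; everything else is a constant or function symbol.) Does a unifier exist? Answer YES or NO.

YES

Decompose f/2: f(z, a) =?= f(a, a),  f(f(app(z, nil), app(z, a)), u) =?= f(y1, app(nil, 5)).
Decompose f/2: z =?= a,  a =?= a.
Bind z := a; substituting into the 2 remaining equations that mention z gives: f(f(app(a, nil), app(a, a)), u) =?= f(y1, app(nil, 5)),  app(app(w, p), x1) =?= app(app(f(a, a), f(app(y1, x1), 5)), f(a, a)).
Delete trivial equation a =?= a.
Decompose f/2: f(app(a, nil), app(a, a)) =?= y1,  u =?= app(nil, 5).
Bind y1 := f(app(a, nil), app(a, a)); substituting into the one remaining equation that mentions y1 gives: app(app(w, p), x1) =?= app(app(f(a, a), f(app(f(app(a, nil), app(a, a)), x1), 5)), f(a, a)).
Bind u := app(nil, 5); no other remaining equation mentions u.
Decompose app/2: app(w, p) =?= app(f(a, a), f(app(f(app(a, nil), app(a, a)), x1), 5)),  x1 =?= f(a, a).
Decompose app/2: w =?= f(a, a),  p =?= f(app(f(app(a, nil), app(a, a)), x1), 5).
Bind w := f(a, a); no other remaining equation mentions w.
Bind p := f(app(f(app(a, nil), app(a, a)), x1), 5); no other remaining equation mentions p.
Bind x1 := f(a, a). Substituting into the earlier binding gives p := f(app(f(app(a, nil), app(a, a)), f(a, a)), 5).
No equations remain and no clash or occurs-check failure arose, so a unifier exists.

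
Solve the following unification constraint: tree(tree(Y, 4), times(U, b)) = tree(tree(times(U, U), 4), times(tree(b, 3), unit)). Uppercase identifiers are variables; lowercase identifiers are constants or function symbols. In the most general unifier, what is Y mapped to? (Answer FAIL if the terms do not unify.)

Decompose tree/2: tree(Y, 4) = tree(times(U, U), 4),  times(U, b) = times(tree(b, 3), unit).
Decompose tree/2: Y = times(U, U),  4 = 4.
Bind Y := times(U, U); no other remaining equation mentions Y.
Delete trivial equation 4 = 4.
Decompose times/2: U = tree(b, 3),  b = unit.
Bind U := tree(b, 3); no other remaining equation mentions U. Substituting into the earlier binding gives Y := times(tree(b, 3), tree(b, 3)).
Clash: constants b and unit differ; no unifier exists.

FAIL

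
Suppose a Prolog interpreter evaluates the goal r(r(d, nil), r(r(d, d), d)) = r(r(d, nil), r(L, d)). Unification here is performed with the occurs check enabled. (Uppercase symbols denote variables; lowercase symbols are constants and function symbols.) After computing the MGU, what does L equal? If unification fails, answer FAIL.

r(d, d)

Decompose r/2: r(d, nil) = r(d, nil),  r(r(d, d), d) = r(L, d).
Delete trivial equation r(d, nil) = r(d, nil).
Decompose r/2: r(d, d) = L,  d = d.
Bind L := r(d, d); no other remaining equation mentions L.
Delete trivial equation d = d.
MGU = { L ↦ r(d, d) }, so L ↦ r(d, d).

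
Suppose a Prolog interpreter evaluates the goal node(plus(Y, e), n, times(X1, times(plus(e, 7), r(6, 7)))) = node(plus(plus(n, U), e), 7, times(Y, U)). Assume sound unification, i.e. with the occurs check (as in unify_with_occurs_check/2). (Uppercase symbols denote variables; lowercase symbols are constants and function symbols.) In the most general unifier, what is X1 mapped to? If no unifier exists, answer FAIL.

FAIL

Decompose node/3: plus(Y, e) = plus(plus(n, U), e),  n = 7,  times(X1, times(plus(e, 7), r(6, 7))) = times(Y, U).
Decompose plus/2: Y = plus(n, U),  e = e.
Bind Y := plus(n, U); substituting into the one remaining equation that mentions Y gives: times(X1, times(plus(e, 7), r(6, 7))) = times(plus(n, U), U).
Delete trivial equation e = e.
Clash: constants n and 7 differ; no unifier exists.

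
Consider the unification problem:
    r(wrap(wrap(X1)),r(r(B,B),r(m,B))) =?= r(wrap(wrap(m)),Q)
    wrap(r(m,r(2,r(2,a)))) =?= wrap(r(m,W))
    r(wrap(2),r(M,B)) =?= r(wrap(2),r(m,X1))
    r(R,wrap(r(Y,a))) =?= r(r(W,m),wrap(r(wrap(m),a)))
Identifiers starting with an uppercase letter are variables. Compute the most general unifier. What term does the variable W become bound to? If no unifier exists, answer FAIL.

Decompose r/2: wrap(wrap(X1)) =?= wrap(wrap(m)),  r(r(B,B),r(m,B)) =?= Q.
Decompose wrap/1: wrap(X1) =?= wrap(m).
Decompose wrap/1: X1 =?= m.
Bind X1 := m; substituting into the one remaining equation that mentions X1 gives: r(wrap(2),r(M,B)) =?= r(wrap(2),r(m,m)).
Bind Q := r(r(B,B),r(m,B)); no other remaining equation mentions Q.
Decompose wrap/1: r(m,r(2,r(2,a))) =?= r(m,W).
Decompose r/2: m =?= m,  r(2,r(2,a)) =?= W.
Delete trivial equation m =?= m.
Bind W := r(2,r(2,a)); substituting into the one remaining equation that mentions W gives: r(R,wrap(r(Y,a))) =?= r(r(r(2,r(2,a)),m),wrap(r(wrap(m),a))).
Decompose r/2: wrap(2) =?= wrap(2),  r(M,B) =?= r(m,m).
Delete trivial equation wrap(2) =?= wrap(2).
Decompose r/2: M =?= m,  B =?= m.
Bind M := m; no other remaining equation mentions M.
Bind B := m; no other remaining equation mentions B. Substituting into the earlier binding gives Q := r(r(m,m),r(m,m)).
Decompose r/2: R =?= r(r(2,r(2,a)),m),  wrap(r(Y,a)) =?= wrap(r(wrap(m),a)).
Bind R := r(r(2,r(2,a)),m); no other remaining equation mentions R.
Decompose wrap/1: r(Y,a) =?= r(wrap(m),a).
Decompose r/2: Y =?= wrap(m),  a =?= a.
Bind Y := wrap(m); no other remaining equation mentions Y.
Delete trivial equation a =?= a.
MGU = { X1 ↦ m, Q ↦ r(r(m,m),r(m,m)), W ↦ r(2,r(2,a)), M ↦ m, B ↦ m, R ↦ r(r(2,r(2,a)),m), Y ↦ wrap(m) }, so W ↦ r(2,r(2,a)).

r(2,r(2,a))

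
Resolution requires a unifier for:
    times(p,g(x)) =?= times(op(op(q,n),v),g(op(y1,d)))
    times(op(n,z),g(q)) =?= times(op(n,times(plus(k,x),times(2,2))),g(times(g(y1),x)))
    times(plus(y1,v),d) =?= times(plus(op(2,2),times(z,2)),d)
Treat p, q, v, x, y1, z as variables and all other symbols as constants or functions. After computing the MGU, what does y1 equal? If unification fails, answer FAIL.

op(2,2)

Decompose times/2: p =?= op(op(q,n),v),  g(x) =?= g(op(y1,d)).
Bind p := op(op(q,n),v); no other remaining equation mentions p.
Decompose g/1: x =?= op(y1,d).
Bind x := op(y1,d); substituting into the one remaining equation that mentions x gives: times(op(n,z),g(q)) =?= times(op(n,times(plus(k,op(y1,d)),times(2,2))),g(times(g(y1),op(y1,d)))).
Decompose times/2: op(n,z) =?= op(n,times(plus(k,op(y1,d)),times(2,2))),  g(q) =?= g(times(g(y1),op(y1,d))).
Decompose op/2: n =?= n,  z =?= times(plus(k,op(y1,d)),times(2,2)).
Delete trivial equation n =?= n.
Bind z := times(plus(k,op(y1,d)),times(2,2)); substituting into the one remaining equation that mentions z gives: times(plus(y1,v),d) =?= times(plus(op(2,2),times(times(plus(k,op(y1,d)),times(2,2)),2)),d).
Decompose g/1: q =?= times(g(y1),op(y1,d)).
Bind q := times(g(y1),op(y1,d)); no other remaining equation mentions q. Substituting into the earlier binding gives p := op(op(times(g(y1),op(y1,d)),n),v).
Decompose times/2: plus(y1,v) =?= plus(op(2,2),times(times(plus(k,op(y1,d)),times(2,2)),2)),  d =?= d.
Decompose plus/2: y1 =?= op(2,2),  v =?= times(times(plus(k,op(y1,d)),times(2,2)),2).
Bind y1 := op(2,2); substituting into the one remaining equation that mentions y1 gives: v =?= times(times(plus(k,op(op(2,2),d)),times(2,2)),2). Substituting into the earlier bindings gives p := op(op(times(g(op(2,2)),op(op(2,2),d)),n),v), x := op(op(2,2),d), z := times(plus(k,op(op(2,2),d)),times(2,2)), q := times(g(op(2,2)),op(op(2,2),d)).
Bind v := times(times(plus(k,op(op(2,2),d)),times(2,2)),2); no other remaining equation mentions v. Substituting into the earlier binding gives p := op(op(times(g(op(2,2)),op(op(2,2),d)),n),times(times(plus(k,op(op(2,2),d)),times(2,2)),2)).
Delete trivial equation d =?= d.
MGU = { p ↦ op(op(times(g(op(2,2)),op(op(2,2),d)),n),times(times(plus(k,op(op(2,2),d)),times(2,2)),2)), x ↦ op(op(2,2),d), z ↦ times(plus(k,op(op(2,2),d)),times(2,2)), q ↦ times(g(op(2,2)),op(op(2,2),d)), y1 ↦ op(2,2), v ↦ times(times(plus(k,op(op(2,2),d)),times(2,2)),2) }, so y1 ↦ op(2,2).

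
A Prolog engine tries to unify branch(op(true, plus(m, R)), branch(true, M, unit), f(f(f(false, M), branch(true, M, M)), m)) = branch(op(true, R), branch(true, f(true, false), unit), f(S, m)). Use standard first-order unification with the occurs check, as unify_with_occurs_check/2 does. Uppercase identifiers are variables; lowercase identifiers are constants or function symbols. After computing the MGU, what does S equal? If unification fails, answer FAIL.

FAIL

Decompose branch/3: op(true, plus(m, R)) = op(true, R),  branch(true, M, unit) = branch(true, f(true, false), unit),  f(f(f(false, M), branch(true, M, M)), m) = f(S, m).
Decompose op/2: true = true,  plus(m, R) = R.
Delete trivial equation true = true.
Occurs check fails: R occurs in plus(m, R); the equation R = plus(m, R) has no finite solution.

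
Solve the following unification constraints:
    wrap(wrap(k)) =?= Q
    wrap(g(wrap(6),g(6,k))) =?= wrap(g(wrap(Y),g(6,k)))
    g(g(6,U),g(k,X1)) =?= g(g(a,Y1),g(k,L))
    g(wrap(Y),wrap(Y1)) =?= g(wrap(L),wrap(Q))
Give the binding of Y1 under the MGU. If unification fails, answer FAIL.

FAIL

Bind Q := wrap(wrap(k)); substituting into the one remaining equation that mentions Q gives: g(wrap(Y),wrap(Y1)) =?= g(wrap(L),wrap(wrap(wrap(k)))).
Decompose wrap/1: g(wrap(6),g(6,k)) =?= g(wrap(Y),g(6,k)).
Decompose g/2: wrap(6) =?= wrap(Y),  g(6,k) =?= g(6,k).
Decompose wrap/1: 6 =?= Y.
Bind Y := 6; substituting into the one remaining equation that mentions Y gives: g(wrap(6),wrap(Y1)) =?= g(wrap(L),wrap(wrap(wrap(k)))).
Delete trivial equation g(6,k) =?= g(6,k).
Decompose g/2: g(6,U) =?= g(a,Y1),  g(k,X1) =?= g(k,L).
Decompose g/2: 6 =?= a,  U =?= Y1.
Clash: constants 6 and a differ; no unifier exists.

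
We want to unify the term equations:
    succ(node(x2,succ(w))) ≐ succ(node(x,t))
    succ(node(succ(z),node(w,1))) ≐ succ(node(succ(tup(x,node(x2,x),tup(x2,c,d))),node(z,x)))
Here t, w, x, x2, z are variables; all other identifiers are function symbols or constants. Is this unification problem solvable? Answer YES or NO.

YES

Decompose succ/1: node(x2,succ(w)) ≐ node(x,t).
Decompose node/2: x2 ≐ x,  succ(w) ≐ t.
Bind x2 := x; substituting into the one remaining equation that mentions x2 gives: succ(node(succ(z),node(w,1))) ≐ succ(node(succ(tup(x,node(x,x),tup(x,c,d))),node(z,x))).
Bind t := succ(w); no other remaining equation mentions t.
Decompose succ/1: node(succ(z),node(w,1)) ≐ node(succ(tup(x,node(x,x),tup(x,c,d))),node(z,x)).
Decompose node/2: succ(z) ≐ succ(tup(x,node(x,x),tup(x,c,d))),  node(w,1) ≐ node(z,x).
Decompose succ/1: z ≐ tup(x,node(x,x),tup(x,c,d)).
Bind z := tup(x,node(x,x),tup(x,c,d)); substituting into the remaining equation gives: node(w,1) ≐ node(tup(x,node(x,x),tup(x,c,d)),x).
Decompose node/2: w ≐ tup(x,node(x,x),tup(x,c,d)),  1 ≐ x.
Bind w := tup(x,node(x,x),tup(x,c,d)); no other remaining equation mentions w. Substituting into the earlier binding gives t := succ(tup(x,node(x,x),tup(x,c,d))).
Bind x := 1. Substituting into the earlier bindings gives x2 := 1, t := succ(tup(1,node(1,1),tup(1,c,d))), z := tup(1,node(1,1),tup(1,c,d)), w := tup(1,node(1,1),tup(1,c,d)).
No equations remain and no clash or occurs-check failure arose, so a unifier exists.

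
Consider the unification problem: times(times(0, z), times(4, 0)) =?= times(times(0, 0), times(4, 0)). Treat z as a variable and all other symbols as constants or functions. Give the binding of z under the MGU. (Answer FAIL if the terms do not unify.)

0

Decompose times/2: times(0, z) =?= times(0, 0),  times(4, 0) =?= times(4, 0).
Decompose times/2: 0 =?= 0,  z =?= 0.
Delete trivial equation 0 =?= 0.
Bind z := 0; no other remaining equation mentions z.
Delete trivial equation times(4, 0) =?= times(4, 0).
MGU = { z -> 0 }, so z -> 0.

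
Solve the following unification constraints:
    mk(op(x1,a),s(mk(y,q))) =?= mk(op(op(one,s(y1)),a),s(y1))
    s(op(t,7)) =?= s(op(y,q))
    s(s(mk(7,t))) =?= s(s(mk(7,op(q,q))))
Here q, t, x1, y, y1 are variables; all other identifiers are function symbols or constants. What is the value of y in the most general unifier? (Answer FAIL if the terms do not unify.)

op(7,7)

Decompose mk/2: op(x1,a) =?= op(op(one,s(y1)),a),  s(mk(y,q)) =?= s(y1).
Decompose op/2: x1 =?= op(one,s(y1)),  a =?= a.
Bind x1 := op(one,s(y1)); no other remaining equation mentions x1.
Delete trivial equation a =?= a.
Decompose s/1: mk(y,q) =?= y1.
Bind y1 := mk(y,q); no other remaining equation mentions y1. Substituting into the earlier binding gives x1 := op(one,s(mk(y,q))).
Decompose s/1: op(t,7) =?= op(y,q).
Decompose op/2: t =?= y,  7 =?= q.
Bind t := y; substituting into the one remaining equation that mentions t gives: s(s(mk(7,y))) =?= s(s(mk(7,op(q,q)))).
Bind q := 7; substituting into the remaining equation gives: s(s(mk(7,y))) =?= s(s(mk(7,op(7,7)))). Substituting into the earlier bindings gives x1 := op(one,s(mk(y,7))), y1 := mk(y,7).
Decompose s/1: s(mk(7,y)) =?= s(mk(7,op(7,7))).
Decompose s/1: mk(7,y) =?= mk(7,op(7,7)).
Decompose mk/2: 7 =?= 7,  y =?= op(7,7).
Delete trivial equation 7 =?= 7.
Bind y := op(7,7). Substituting into the earlier bindings gives x1 := op(one,s(mk(op(7,7),7))), y1 := mk(op(7,7),7), t := op(7,7).
MGU = { x1 -> op(one,s(mk(op(7,7),7))), y1 -> mk(op(7,7),7), t -> op(7,7), q -> 7, y -> op(7,7) }, so y -> op(7,7).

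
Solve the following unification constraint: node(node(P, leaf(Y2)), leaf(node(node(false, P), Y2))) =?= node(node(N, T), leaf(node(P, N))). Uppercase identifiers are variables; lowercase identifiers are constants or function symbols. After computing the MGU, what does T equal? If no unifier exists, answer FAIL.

FAIL

Decompose node/2: node(P, leaf(Y2)) =?= node(N, T),  leaf(node(node(false, P), Y2)) =?= leaf(node(P, N)).
Decompose node/2: P =?= N,  leaf(Y2) =?= T.
Bind P := N; substituting into the one remaining equation that mentions P gives: leaf(node(node(false, N), Y2)) =?= leaf(node(N, N)).
Bind T := leaf(Y2); no other remaining equation mentions T.
Decompose leaf/1: node(node(false, N), Y2) =?= node(N, N).
Decompose node/2: node(false, N) =?= N,  Y2 =?= N.
Occurs check fails: N occurs in node(false, N); the equation N =?= node(false, N) has no finite solution.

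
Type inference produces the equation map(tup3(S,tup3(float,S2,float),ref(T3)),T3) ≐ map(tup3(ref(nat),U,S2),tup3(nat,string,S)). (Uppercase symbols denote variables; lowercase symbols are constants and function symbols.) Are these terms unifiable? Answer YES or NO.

Decompose map/2: tup3(S,tup3(float,S2,float),ref(T3)) ≐ tup3(ref(nat),U,S2),  T3 ≐ tup3(nat,string,S).
Decompose tup3/3: S ≐ ref(nat),  tup3(float,S2,float) ≐ U,  ref(T3) ≐ S2.
Bind S := ref(nat); substituting into the one remaining equation that mentions S gives: T3 ≐ tup3(nat,string,ref(nat)).
Bind U := tup3(float,S2,float); no other remaining equation mentions U.
Bind S2 := ref(T3); no other remaining equation mentions S2. Substituting into the earlier binding gives U := tup3(float,ref(T3),float).
Bind T3 := tup3(nat,string,ref(nat)). Substituting into the earlier bindings gives U := tup3(float,ref(tup3(nat,string,ref(nat))),float), S2 := ref(tup3(nat,string,ref(nat))).
No equations remain and no clash or occurs-check failure arose, so a unifier exists.

YES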